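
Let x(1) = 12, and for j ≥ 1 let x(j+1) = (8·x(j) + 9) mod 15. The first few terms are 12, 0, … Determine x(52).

We have x(1) = 12, x(2) = 0, x(3) = 9, x(4) = 6, x(5) = 12.
The sequence repeats with period 4.
(52 - 1) mod 4 = 3, so x(52) = x(4) = 6.

6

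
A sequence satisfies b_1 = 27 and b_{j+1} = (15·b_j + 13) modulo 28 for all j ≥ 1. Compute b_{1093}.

b_1 = 27,  b_2 = 26,  b_3 = 11,  b_4 = 10,  b_5 = 23,  b_6 = 22,  b_7 = 7,  b_8 = 6,  b_9 = 19,  b_{10} = 18,  b_{11} = 3,  b_{12} = 2,  b_{13} = 15,  b_{14} = 14,  b_{15} = 27.
Since b_{15} = b_1 = 27, the sequence is periodic with period 14.
(1093 - 1) mod 14 = 0, so b_{1093} = b_1 = 27.

27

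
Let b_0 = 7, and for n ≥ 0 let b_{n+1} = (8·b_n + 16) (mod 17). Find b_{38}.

13

Computing terms: b_0 = 7, b_1 = 4, b_2 = 14, b_3 = 9, b_4 = 3, b_5 = 6, b_6 = 13, b_7 = 1, b_8 = 7.
The sequence repeats with period 8.
(38 - 0) mod 8 = 6, so b_{38} = b_6 = 13.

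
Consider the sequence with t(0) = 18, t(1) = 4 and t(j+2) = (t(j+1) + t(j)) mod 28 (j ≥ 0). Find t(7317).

t(0) = 18, t(1) = 4, t(2) = 22, t(3) = 26, t(4) = 20, t(5) = 18, t(6) = 10, t(7) = 0, t(8) = 10, t(9) = 10, t(10) = 20, t(11) = 2, t(12) = 22, t(13) = 24, t(14) = 18, t(15) = 14, t(16) = 4, t(17) = 18, t(18) = 22, t(19) = 12, t(20) = 6, t(21) = 18, t(22) = 24, t(23) = 14, t(24) = 10, t(25) = 24, t(26) = 6, t(27) = 2, t(28) = 8, t(29) = 10, t(30) = 18, t(31) = 0, t(32) = 18, t(33) = 18, t(34) = 8, t(35) = 26, t(36) = 6, t(37) = 4, t(38) = 10, t(39) = 14, t(40) = 24, t(41) = 10, t(42) = 6, t(43) = 16, t(44) = 22, t(45) = 10, t(46) = 4, t(47) = 14, t(48) = 18, t(49) = 4.
Since (t(48), t(49)) = (t(0), t(1)) = (18, 4) (two consecutive terms determine the rest), the sequence is periodic with period 48.
(7317 - 0) mod 48 = 21, so t(7317) = t(21) = 18.

18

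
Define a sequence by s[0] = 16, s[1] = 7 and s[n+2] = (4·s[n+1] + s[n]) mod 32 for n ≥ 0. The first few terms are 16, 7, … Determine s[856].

0

We have s[0] = 16, s[1] = 7, s[2] = 12, s[3] = 23, s[4] = 8, s[5] = 23, s[6] = 4, s[7] = 7, s[8] = 0, s[9] = 7, s[10] = 28, s[11] = 23, s[12] = 24, s[13] = 23, s[14] = 20, s[15] = 7, s[16] = 16, s[17] = 7.
The sequence repeats with period 16.
(856 - 0) mod 16 = 8, so s[856] = s[8] = 0.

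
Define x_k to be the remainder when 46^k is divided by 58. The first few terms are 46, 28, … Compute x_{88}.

30

Listing terms: x_1 = 46,  x_2 = 28,  x_3 = 12,  x_4 = 30,  x_5 = 46.
The sequence repeats with period 4.
(88 - 1) mod 4 = 3, so x_{88} = x_4 = 30.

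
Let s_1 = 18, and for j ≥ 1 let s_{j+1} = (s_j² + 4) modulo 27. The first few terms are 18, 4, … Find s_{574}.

8

Computing terms: s_1 = 18, s_2 = 4, s_3 = 20, s_4 = 26, s_5 = 5, s_6 = 2, s_7 = 8, s_8 = 14, s_9 = 11, s_{10} = 17, s_{11} = 23, s_{12} = 20.
Since s_{12} = s_3 = 20, the sequence is eventually periodic: after a pre-period of length 2 it cycles with period 9.
For j ≥ 3, s_j depends only on (j - 3) mod 9. (574 - 3) mod 9 = 4, so s_{574} = s_7 = 8.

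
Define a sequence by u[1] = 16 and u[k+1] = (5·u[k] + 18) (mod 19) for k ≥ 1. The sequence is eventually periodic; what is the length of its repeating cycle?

9

u[1] = 16; u[2] = 3; u[3] = 14; u[4] = 12; u[5] = 2; u[6] = 9; u[7] = 6; u[8] = 10; u[9] = 11; u[10] = 16.
The sequence repeats with period 9.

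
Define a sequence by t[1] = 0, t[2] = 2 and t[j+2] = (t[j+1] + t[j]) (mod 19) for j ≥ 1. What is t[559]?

t[1] = 0; t[2] = 2; t[3] = 2; t[4] = 4; t[5] = 6; t[6] = 10; t[7] = 16; t[8] = 7; t[9] = 4; t[10] = 11; t[11] = 15; t[12] = 7; t[13] = 3; t[14] = 10; t[15] = 13; t[16] = 4; t[17] = 17; t[18] = 2; t[19] = 0; t[20] = 2.
Since (t[19], t[20]) = (t[1], t[2]) = (0, 2) (two consecutive terms determine the rest), the sequence is periodic with period 18.
(559 - 1) mod 18 = 0, so t[559] = t[1] = 0.

0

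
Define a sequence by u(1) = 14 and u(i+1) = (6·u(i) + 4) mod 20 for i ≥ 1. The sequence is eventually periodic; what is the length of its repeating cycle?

5

We have u(1) = 14; u(2) = 8; u(3) = 12; u(4) = 16; u(5) = 0; u(6) = 4; u(7) = 8.
Since u(7) = u(2) = 8, the sequence is eventually periodic: after a pre-period of length 1 it cycles with period 5.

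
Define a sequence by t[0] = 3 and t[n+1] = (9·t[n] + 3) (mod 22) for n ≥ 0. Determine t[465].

14

Computing terms: t[0] = 3; t[1] = 8; t[2] = 9; t[3] = 18; t[4] = 11; t[5] = 14; t[6] = 19; t[7] = 20; t[8] = 7; t[9] = 0; t[10] = 3.
Since t[10] = t[0] = 3, the sequence is periodic with period 10.
(465 - 0) mod 10 = 5, so t[465] = t[5] = 14.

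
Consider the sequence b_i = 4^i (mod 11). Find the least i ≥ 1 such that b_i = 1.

5

b_0 = 1,  b_1 = 4,  b_2 = 5,  b_3 = 9,  b_4 = 3,  b_5 = 1.
The sequence repeats with period 5.
The value 1 next appears (with i ≥ 1) at b_5.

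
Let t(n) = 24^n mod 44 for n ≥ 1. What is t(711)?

Computing terms: t(1) = 24, t(2) = 4, t(3) = 8, t(4) = 16, t(5) = 32, t(6) = 20, t(7) = 40, t(8) = 36, t(9) = 28, t(10) = 12, t(11) = 24.
The sequence repeats with period 10.
(711 - 1) mod 10 = 0, so t(711) = t(1) = 24.

24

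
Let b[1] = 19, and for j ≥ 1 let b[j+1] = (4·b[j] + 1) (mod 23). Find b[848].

19

Listing terms: b[1] = 19; b[2] = 8; b[3] = 10; b[4] = 18; b[5] = 4; b[6] = 17; b[7] = 0; b[8] = 1; b[9] = 5; b[10] = 21; b[11] = 16; b[12] = 19.
Since b[12] = b[1] = 19, the sequence is periodic with period 11.
So b[848] = b[1 + ((848-1) mod 11)] = b[1] = 19.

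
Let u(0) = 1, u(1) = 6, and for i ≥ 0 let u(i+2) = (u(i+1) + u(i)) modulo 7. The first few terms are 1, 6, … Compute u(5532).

1

We have u(0) = 1; u(1) = 6; u(2) = 0; u(3) = 6; u(4) = 6; u(5) = 5; u(6) = 4; u(7) = 2; u(8) = 6; u(9) = 1; u(10) = 0; u(11) = 1; u(12) = 1; u(13) = 2; u(14) = 3; u(15) = 5; u(16) = 1; u(17) = 6.
The sequence repeats with period 16.
So u(5532) = u(0 + ((5532-0) mod 16)) = u(12) = 1.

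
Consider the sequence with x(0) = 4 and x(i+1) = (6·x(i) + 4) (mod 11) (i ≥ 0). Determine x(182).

7

Listing terms: x(0) = 4,  x(1) = 6,  x(2) = 7,  x(3) = 2,  x(4) = 5,  x(5) = 1,  x(6) = 10,  x(7) = 9,  x(8) = 3,  x(9) = 0,  x(10) = 4.
Since x(10) = x(0) = 4, the sequence is periodic with period 10.
So x(182) = x(0 + ((182-0) mod 10)) = x(2) = 7.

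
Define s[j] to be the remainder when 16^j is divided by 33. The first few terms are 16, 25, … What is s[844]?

31

Computing terms: s[1] = 16, s[2] = 25, s[3] = 4, s[4] = 31, s[5] = 1, s[6] = 16.
The sequence repeats with period 5.
So s[844] = s[1 + ((844-1) mod 5)] = s[4] = 31.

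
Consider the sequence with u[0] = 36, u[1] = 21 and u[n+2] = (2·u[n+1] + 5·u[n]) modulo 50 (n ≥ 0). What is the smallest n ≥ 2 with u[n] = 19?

19

Listing terms: u[0] = 36, u[1] = 21, u[2] = 22, u[3] = 49, u[4] = 8, u[5] = 11, u[6] = 12, u[7] = 29, u[8] = 18, u[9] = 31, u[10] = 2, u[11] = 9, u[12] = 28, u[13] = 1, u[14] = 42, u[15] = 39, u[16] = 38, u[17] = 21, u[18] = 32, u[19] = 19, u[20] = 48, u[21] = 41, u[22] = 22, u[23] = 49.
Since (u[22], u[23]) = (u[2], u[3]) = (22, 49) (two consecutive terms determine the rest), the sequence is eventually periodic: after a pre-period of length 2 it cycles with period 20.
The value 19 first appears (with n ≥ 2) at u[19].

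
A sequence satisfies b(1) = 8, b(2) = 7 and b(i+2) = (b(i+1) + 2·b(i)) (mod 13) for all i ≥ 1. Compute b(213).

Computing terms: b(1) = 8,  b(2) = 7,  b(3) = 10,  b(4) = 11,  b(5) = 5,  b(6) = 1,  b(7) = 11,  b(8) = 0,  b(9) = 9,  b(10) = 9,  b(11) = 1,  b(12) = 6,  b(13) = 8,  b(14) = 7.
Since (b(13), b(14)) = (b(1), b(2)) = (8, 7) (two consecutive terms determine the rest), the sequence is periodic with period 12.
(213 - 1) mod 12 = 8, so b(213) = b(9) = 9.

9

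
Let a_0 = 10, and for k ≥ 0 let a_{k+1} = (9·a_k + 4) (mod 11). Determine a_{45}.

We have a_0 = 10; a_1 = 6; a_2 = 3; a_3 = 9; a_4 = 8; a_5 = 10.
Since a_5 = a_0 = 10, the sequence is periodic with period 5.
(45 - 0) mod 5 = 0, so a_{45} = a_0 = 10.

10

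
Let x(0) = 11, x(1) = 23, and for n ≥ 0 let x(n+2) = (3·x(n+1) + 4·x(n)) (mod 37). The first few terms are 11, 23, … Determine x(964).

x(0) = 11; x(1) = 23; x(2) = 2; x(3) = 24; x(4) = 6; x(5) = 3; x(6) = 33; x(7) = 0; x(8) = 21; x(9) = 26; x(10) = 14; x(11) = 35; x(12) = 13; x(13) = 31; x(14) = 34; x(15) = 4; x(16) = 0; x(17) = 16; x(18) = 11; x(19) = 23.
The sequence repeats with period 18.
(964 - 0) mod 18 = 10, so x(964) = x(10) = 14.

14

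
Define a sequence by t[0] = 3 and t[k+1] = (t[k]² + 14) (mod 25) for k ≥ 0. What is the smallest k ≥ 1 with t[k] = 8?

4

We have t[0] = 3; t[1] = 23; t[2] = 18; t[3] = 13; t[4] = 8; t[5] = 3.
The sequence repeats with period 5.
The value 8 first appears (with k ≥ 1) at t[4].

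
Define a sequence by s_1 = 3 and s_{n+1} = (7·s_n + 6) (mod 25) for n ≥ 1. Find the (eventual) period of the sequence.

4

Listing terms: s_1 = 3, s_2 = 2, s_3 = 20, s_4 = 21, s_5 = 3.
The sequence repeats with period 4.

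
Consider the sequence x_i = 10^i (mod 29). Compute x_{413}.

12

We have x_1 = 10,  x_2 = 13,  x_3 = 14,  x_4 = 24,  x_5 = 8,  x_6 = 22,  x_7 = 17,  x_8 = 25,  x_9 = 18,  x_{10} = 6,  x_{11} = 2,  x_{12} = 20,  x_{13} = 26,  x_{14} = 28,  x_{15} = 19,  x_{16} = 16,  x_{17} = 15,  x_{18} = 5,  x_{19} = 21,  x_{20} = 7,  x_{21} = 12,  x_{22} = 4,  x_{23} = 11,  x_{24} = 23,  x_{25} = 27,  x_{26} = 9,  x_{27} = 3,  x_{28} = 1,  x_{29} = 10.
The sequence repeats with period 28.
(413 - 1) mod 28 = 20, so x_{413} = x_{21} = 12.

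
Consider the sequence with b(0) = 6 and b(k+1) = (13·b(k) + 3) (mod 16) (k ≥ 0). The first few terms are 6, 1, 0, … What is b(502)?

We have b(0) = 6; b(1) = 1; b(2) = 0; b(3) = 3; b(4) = 10; b(5) = 5; b(6) = 4; b(7) = 7; b(8) = 14; b(9) = 9; b(10) = 8; b(11) = 11; b(12) = 2; b(13) = 13; b(14) = 12; b(15) = 15; b(16) = 6.
Since b(16) = b(0) = 6, the sequence is periodic with period 16.
(502 - 0) mod 16 = 6, so b(502) = b(6) = 4.

4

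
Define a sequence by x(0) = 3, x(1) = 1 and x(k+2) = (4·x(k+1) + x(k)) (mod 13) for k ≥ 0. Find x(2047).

3

We have x(0) = 3,  x(1) = 1,  x(2) = 7,  x(3) = 3,  x(4) = 6,  x(5) = 1,  x(6) = 10,  x(7) = 2,  x(8) = 5,  x(9) = 9,  x(10) = 2,  x(11) = 4,  x(12) = 5,  x(13) = 11,  x(14) = 10,  x(15) = 12,  x(16) = 6,  x(17) = 10,  x(18) = 7,  x(19) = 12,  x(20) = 3,  x(21) = 11,  x(22) = 8,  x(23) = 4,  x(24) = 11,  x(25) = 9,  x(26) = 8,  x(27) = 2,  x(28) = 3,  x(29) = 1.
The sequence repeats with period 28.
(2047 - 0) mod 28 = 3, so x(2047) = x(3) = 3.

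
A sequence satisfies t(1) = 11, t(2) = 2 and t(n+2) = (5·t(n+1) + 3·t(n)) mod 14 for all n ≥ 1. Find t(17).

2

Computing terms: t(1) = 11,  t(2) = 2,  t(3) = 1,  t(4) = 11,  t(5) = 2.
The sequence repeats with period 3.
So t(17) = t(1 + ((17-1) mod 3)) = t(2) = 2.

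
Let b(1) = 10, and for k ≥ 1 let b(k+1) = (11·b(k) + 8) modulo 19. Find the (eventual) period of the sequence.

3

Listing terms: b(1) = 10, b(2) = 4, b(3) = 14, b(4) = 10.
Since b(4) = b(1) = 10, the sequence is periodic with period 3.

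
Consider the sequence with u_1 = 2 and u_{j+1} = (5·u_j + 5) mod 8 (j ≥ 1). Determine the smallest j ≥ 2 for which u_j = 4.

7

u_1 = 2, u_2 = 7, u_3 = 0, u_4 = 5, u_5 = 6, u_6 = 3, u_7 = 4, u_8 = 1, u_9 = 2.
The sequence repeats with period 8.
The value 4 first appears (with j ≥ 2) at u_7.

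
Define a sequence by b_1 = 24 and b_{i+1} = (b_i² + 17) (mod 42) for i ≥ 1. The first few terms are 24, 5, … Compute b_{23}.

We have b_1 = 24; b_2 = 5; b_3 = 0; b_4 = 17; b_5 = 12; b_6 = 35; b_7 = 24.
The sequence repeats with period 6.
(23 - 1) mod 6 = 4, so b_{23} = b_5 = 12.

12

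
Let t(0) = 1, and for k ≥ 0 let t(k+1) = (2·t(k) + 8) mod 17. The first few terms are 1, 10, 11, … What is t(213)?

We have t(0) = 1,  t(1) = 10,  t(2) = 11,  t(3) = 13,  t(4) = 0,  t(5) = 8,  t(6) = 7,  t(7) = 5,  t(8) = 1.
Since t(8) = t(0) = 1, the sequence is periodic with period 8.
(213 - 0) mod 8 = 5, so t(213) = t(5) = 8.

8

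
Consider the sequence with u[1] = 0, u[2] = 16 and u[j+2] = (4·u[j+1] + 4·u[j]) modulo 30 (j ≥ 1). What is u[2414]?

Computing terms: u[1] = 0,  u[2] = 16,  u[3] = 4,  u[4] = 20,  u[5] = 6,  u[6] = 14,  u[7] = 20,  u[8] = 16,  u[9] = 24,  u[10] = 10,  u[11] = 16,  u[12] = 14,  u[13] = 0,  u[14] = 26,  u[15] = 14,  u[16] = 10,  u[17] = 6,  u[18] = 4,  u[19] = 10,  u[20] = 26,  u[21] = 24,  u[22] = 20,  u[23] = 26,  u[24] = 4,  u[25] = 0,  u[26] = 16.
Since (u[25], u[26]) = (u[1], u[2]) = (0, 16) (two consecutive terms determine the rest), the sequence is periodic with period 24.
(2414 - 1) mod 24 = 13, so u[2414] = u[14] = 26.

26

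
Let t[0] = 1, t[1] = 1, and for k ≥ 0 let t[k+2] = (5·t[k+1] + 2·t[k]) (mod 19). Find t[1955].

We have t[0] = 1,  t[1] = 1,  t[2] = 7,  t[3] = 18,  t[4] = 9,  t[5] = 5,  t[6] = 5,  t[7] = 16,  t[8] = 14,  t[9] = 7,  t[10] = 6,  t[11] = 6,  t[12] = 4,  t[13] = 13,  t[14] = 16,  t[15] = 11,  t[16] = 11,  t[17] = 1,  t[18] = 8,  t[19] = 4,  t[20] = 17,  t[21] = 17,  t[22] = 5,  t[23] = 2,  t[24] = 1,  t[25] = 9,  t[26] = 9,  t[27] = 6,  t[28] = 10,  t[29] = 5,  t[30] = 7,  t[31] = 7,  t[32] = 11,  t[33] = 12,  t[34] = 6,  t[35] = 16,  t[36] = 16,  t[37] = 17,  t[38] = 3,  t[39] = 11,  t[40] = 4,  t[41] = 4,  t[42] = 9,  t[43] = 15,  t[44] = 17,  t[45] = 1,  t[46] = 1.
The sequence repeats with period 45.
(1955 - 0) mod 45 = 20, so t[1955] = t[20] = 17.

17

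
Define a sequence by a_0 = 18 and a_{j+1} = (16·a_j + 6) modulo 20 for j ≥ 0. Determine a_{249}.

2

Listing terms: a_0 = 18,  a_1 = 14,  a_2 = 10,  a_3 = 6,  a_4 = 2,  a_5 = 18.
The sequence repeats with period 5.
So a_{249} = a_{0 + ((249-0) mod 5)} = a_4 = 2.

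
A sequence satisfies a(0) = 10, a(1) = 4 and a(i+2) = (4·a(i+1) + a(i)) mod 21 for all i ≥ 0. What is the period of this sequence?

Computing terms: a(0) = 10, a(1) = 4, a(2) = 5, a(3) = 3, a(4) = 17, a(5) = 8, a(6) = 7, a(7) = 15, a(8) = 4, a(9) = 10, a(10) = 2, a(11) = 18, a(12) = 11, a(13) = 20, a(14) = 7, a(15) = 6, a(16) = 10, a(17) = 4.
Since (a(16), a(17)) = (a(0), a(1)) = (10, 4) (two consecutive terms determine the rest), the sequence is periodic with period 16.

16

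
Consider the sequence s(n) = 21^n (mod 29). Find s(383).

Listing terms: s(0) = 1,  s(1) = 21,  s(2) = 6,  s(3) = 10,  s(4) = 7,  s(5) = 2,  s(6) = 13,  s(7) = 12,  s(8) = 20,  s(9) = 14,  s(10) = 4,  s(11) = 26,  s(12) = 24,  s(13) = 11,  s(14) = 28,  s(15) = 8,  s(16) = 23,  s(17) = 19,  s(18) = 22,  s(19) = 27,  s(20) = 16,  s(21) = 17,  s(22) = 9,  s(23) = 15,  s(24) = 25,  s(25) = 3,  s(26) = 5,  s(27) = 18,  s(28) = 1.
Since s(28) = s(0) = 1, the sequence is periodic with period 28.
So s(383) = s(0 + ((383-0) mod 28)) = s(19) = 27.

27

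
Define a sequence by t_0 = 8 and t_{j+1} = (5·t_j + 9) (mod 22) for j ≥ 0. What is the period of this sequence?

t_0 = 8; t_1 = 5; t_2 = 12; t_3 = 3; t_4 = 2; t_5 = 19; t_6 = 16; t_7 = 1; t_8 = 14; t_9 = 13; t_{10} = 8.
The sequence repeats with period 10.

10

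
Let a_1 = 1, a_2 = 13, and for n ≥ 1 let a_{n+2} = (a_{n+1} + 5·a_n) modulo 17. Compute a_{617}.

13

We have a_1 = 1; a_2 = 13; a_3 = 1; a_4 = 15; a_5 = 3; a_6 = 10; a_7 = 8; a_8 = 7; a_9 = 13; a_{10} = 14; a_{11} = 11; a_{12} = 13; a_{13} = 0; a_{14} = 14; a_{15} = 14; a_{16} = 16; a_{17} = 1; a_{18} = 13.
Since (a_{17}, a_{18}) = (a_1, a_2) = (1, 13) (two consecutive terms determine the rest), the sequence is periodic with period 16.
(617 - 1) mod 16 = 8, so a_{617} = a_9 = 13.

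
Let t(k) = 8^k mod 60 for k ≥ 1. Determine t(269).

8

Computing terms: t(1) = 8; t(2) = 4; t(3) = 32; t(4) = 16; t(5) = 8.
Since t(5) = t(1) = 8, the sequence is periodic with period 4.
So t(269) = t(1 + ((269-1) mod 4)) = t(1) = 8.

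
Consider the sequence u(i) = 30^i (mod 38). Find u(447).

u(0) = 1; u(1) = 30; u(2) = 26; u(3) = 20; u(4) = 30.
Since u(4) = u(1) = 30, the sequence is eventually periodic: after a pre-period of length 1 it cycles with period 3.
For i ≥ 1, u(i) depends only on (i - 1) mod 3. (447 - 1) mod 3 = 2, so u(447) = u(3) = 20.

20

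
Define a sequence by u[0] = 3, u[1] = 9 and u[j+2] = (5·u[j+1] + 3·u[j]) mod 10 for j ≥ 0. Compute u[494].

u[0] = 3; u[1] = 9; u[2] = 4; u[3] = 7; u[4] = 7; u[5] = 6; u[6] = 1; u[7] = 3; u[8] = 8; u[9] = 9; u[10] = 9; u[11] = 2; u[12] = 7; u[13] = 1; u[14] = 6; u[15] = 3; u[16] = 3; u[17] = 4; u[18] = 9; u[19] = 7; u[20] = 2; u[21] = 1; u[22] = 1; u[23] = 8; u[24] = 3; u[25] = 9.
Since (u[24], u[25]) = (u[0], u[1]) = (3, 9) (two consecutive terms determine the rest), the sequence is periodic with period 24.
So u[494] = u[0 + ((494-0) mod 24)] = u[14] = 6.

6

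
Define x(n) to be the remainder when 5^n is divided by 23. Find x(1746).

16

Computing terms: x(0) = 1, x(1) = 5, x(2) = 2, x(3) = 10, x(4) = 4, x(5) = 20, x(6) = 8, x(7) = 17, x(8) = 16, x(9) = 11, x(10) = 9, x(11) = 22, x(12) = 18, x(13) = 21, x(14) = 13, x(15) = 19, x(16) = 3, x(17) = 15, x(18) = 6, x(19) = 7, x(20) = 12, x(21) = 14, x(22) = 1.
Since x(22) = x(0) = 1, the sequence is periodic with period 22.
(1746 - 0) mod 22 = 8, so x(1746) = x(8) = 16.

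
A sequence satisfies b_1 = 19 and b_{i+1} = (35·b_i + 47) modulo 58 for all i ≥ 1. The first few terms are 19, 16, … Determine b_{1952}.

52

Listing terms: b_1 = 19, b_2 = 16, b_3 = 27, b_4 = 6, b_5 = 25, b_6 = 52, b_7 = 11, b_8 = 26, b_9 = 29, b_{10} = 18, b_{11} = 39, b_{12} = 20, b_{13} = 51, b_{14} = 34, b_{15} = 19.
Since b_{15} = b_1 = 19, the sequence is periodic with period 14.
So b_{1952} = b_{1 + ((1952-1) mod 14)} = b_6 = 52.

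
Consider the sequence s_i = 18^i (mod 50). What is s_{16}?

s_1 = 18, s_2 = 24, s_3 = 32, s_4 = 26, s_5 = 18.
Since s_5 = s_1 = 18, the sequence is periodic with period 4.
(16 - 1) mod 4 = 3, so s_{16} = s_4 = 26.

26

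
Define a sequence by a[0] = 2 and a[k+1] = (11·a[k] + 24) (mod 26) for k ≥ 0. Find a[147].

Computing terms: a[0] = 2, a[1] = 20, a[2] = 10, a[3] = 4, a[4] = 16, a[5] = 18, a[6] = 14, a[7] = 22, a[8] = 6, a[9] = 12, a[10] = 0, a[11] = 24, a[12] = 2.
Since a[12] = a[0] = 2, the sequence is periodic with period 12.
(147 - 0) mod 12 = 3, so a[147] = a[3] = 4.

4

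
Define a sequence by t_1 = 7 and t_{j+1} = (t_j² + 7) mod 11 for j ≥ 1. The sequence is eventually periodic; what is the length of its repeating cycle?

Listing terms: t_1 = 7,  t_2 = 1,  t_3 = 8,  t_4 = 5,  t_5 = 10,  t_6 = 8.
Since t_6 = t_3 = 8, the sequence is eventually periodic: after a pre-period of length 2 it cycles with period 3.

3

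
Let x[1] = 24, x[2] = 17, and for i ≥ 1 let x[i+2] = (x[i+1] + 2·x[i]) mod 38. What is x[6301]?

5

We have x[1] = 24, x[2] = 17, x[3] = 27, x[4] = 23, x[5] = 1, x[6] = 9, x[7] = 11, x[8] = 29, x[9] = 13, x[10] = 33, x[11] = 21, x[12] = 11, x[13] = 15, x[14] = 37, x[15] = 29, x[16] = 27, x[17] = 9, x[18] = 25, x[19] = 5, x[20] = 17, x[21] = 27.
Since (x[20], x[21]) = (x[2], x[3]) = (17, 27) (two consecutive terms determine the rest), the sequence is eventually periodic: after a pre-period of length 1 it cycles with period 18.
For i ≥ 2, x[i] depends only on (i - 2) mod 18. (6301 - 2) mod 18 = 17, so x[6301] = x[19] = 5.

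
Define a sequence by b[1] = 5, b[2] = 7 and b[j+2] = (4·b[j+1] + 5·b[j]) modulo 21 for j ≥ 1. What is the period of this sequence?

6

Listing terms: b[1] = 5,  b[2] = 7,  b[3] = 11,  b[4] = 16,  b[5] = 14,  b[6] = 10,  b[7] = 5,  b[8] = 7.
The sequence repeats with period 6.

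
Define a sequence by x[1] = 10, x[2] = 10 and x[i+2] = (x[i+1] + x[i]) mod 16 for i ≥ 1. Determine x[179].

Computing terms: x[1] = 10, x[2] = 10, x[3] = 4, x[4] = 14, x[5] = 2, x[6] = 0, x[7] = 2, x[8] = 2, x[9] = 4, x[10] = 6, x[11] = 10, x[12] = 0, x[13] = 10, x[14] = 10.
Since (x[13], x[14]) = (x[1], x[2]) = (10, 10) (two consecutive terms determine the rest), the sequence is periodic with period 12.
So x[179] = x[1 + ((179-1) mod 12)] = x[11] = 10.

10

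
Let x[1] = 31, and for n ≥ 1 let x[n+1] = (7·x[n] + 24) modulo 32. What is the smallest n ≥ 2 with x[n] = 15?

3

We have x[1] = 31; x[2] = 17; x[3] = 15; x[4] = 1; x[5] = 31.
Since x[5] = x[1] = 31, the sequence is periodic with period 4.
The value 15 first appears (with n ≥ 2) at x[3].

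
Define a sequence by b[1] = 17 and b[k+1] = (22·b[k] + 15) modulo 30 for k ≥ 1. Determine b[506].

Computing terms: b[1] = 17, b[2] = 29, b[3] = 23, b[4] = 11, b[5] = 17.
Since b[5] = b[1] = 17, the sequence is periodic with period 4.
So b[506] = b[1 + ((506-1) mod 4)] = b[2] = 29.

29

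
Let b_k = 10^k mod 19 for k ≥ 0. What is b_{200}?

Computing terms: b_0 = 1; b_1 = 10; b_2 = 5; b_3 = 12; b_4 = 6; b_5 = 3; b_6 = 11; b_7 = 15; b_8 = 17; b_9 = 18; b_{10} = 9; b_{11} = 14; b_{12} = 7; b_{13} = 13; b_{14} = 16; b_{15} = 8; b_{16} = 4; b_{17} = 2; b_{18} = 1.
Since b_{18} = b_0 = 1, the sequence is periodic with period 18.
(200 - 0) mod 18 = 2, so b_{200} = b_2 = 5.

5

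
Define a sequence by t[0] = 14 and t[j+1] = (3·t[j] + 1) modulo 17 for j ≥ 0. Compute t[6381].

12

t[0] = 14,  t[1] = 9,  t[2] = 11,  t[3] = 0,  t[4] = 1,  t[5] = 4,  t[6] = 13,  t[7] = 6,  t[8] = 2,  t[9] = 7,  t[10] = 5,  t[11] = 16,  t[12] = 15,  t[13] = 12,  t[14] = 3,  t[15] = 10,  t[16] = 14.
The sequence repeats with period 16.
(6381 - 0) mod 16 = 13, so t[6381] = t[13] = 12.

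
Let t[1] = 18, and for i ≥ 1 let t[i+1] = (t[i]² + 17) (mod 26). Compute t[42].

1

We have t[1] = 18; t[2] = 3; t[3] = 0; t[4] = 17; t[5] = 20; t[6] = 1; t[7] = 18.
Since t[7] = t[1] = 18, the sequence is periodic with period 6.
(42 - 1) mod 6 = 5, so t[42] = t[6] = 1.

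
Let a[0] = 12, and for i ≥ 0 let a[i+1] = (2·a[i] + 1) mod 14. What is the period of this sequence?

Computing terms: a[0] = 12; a[1] = 11; a[2] = 9; a[3] = 5; a[4] = 11.
Since a[4] = a[1] = 11, the sequence is eventually periodic: after a pre-period of length 1 it cycles with period 3.

3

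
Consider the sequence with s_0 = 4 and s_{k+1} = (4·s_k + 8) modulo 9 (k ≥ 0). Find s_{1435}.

3

s_0 = 4, s_1 = 6, s_2 = 5, s_3 = 1, s_4 = 3, s_5 = 2, s_6 = 7, s_7 = 0, s_8 = 8, s_9 = 4.
Since s_9 = s_0 = 4, the sequence is periodic with period 9.
(1435 - 0) mod 9 = 4, so s_{1435} = s_4 = 3.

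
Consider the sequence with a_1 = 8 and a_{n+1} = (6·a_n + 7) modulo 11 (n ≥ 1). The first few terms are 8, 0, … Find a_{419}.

Listing terms: a_1 = 8, a_2 = 0, a_3 = 7, a_4 = 5, a_5 = 4, a_6 = 9, a_7 = 6, a_8 = 10, a_9 = 1, a_{10} = 2, a_{11} = 8.
The sequence repeats with period 10.
(419 - 1) mod 10 = 8, so a_{419} = a_9 = 1.

1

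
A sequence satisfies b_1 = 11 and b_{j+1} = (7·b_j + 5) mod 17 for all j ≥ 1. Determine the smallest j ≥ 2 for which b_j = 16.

Computing terms: b_1 = 11; b_2 = 14; b_3 = 1; b_4 = 12; b_5 = 4; b_6 = 16; b_7 = 15; b_8 = 8; b_9 = 10; b_{10} = 7; b_{11} = 3; b_{12} = 9; b_{13} = 0; b_{14} = 5; b_{15} = 6; b_{16} = 13; b_{17} = 11.
The sequence repeats with period 16.
The value 16 first appears (with j ≥ 2) at b_6.

6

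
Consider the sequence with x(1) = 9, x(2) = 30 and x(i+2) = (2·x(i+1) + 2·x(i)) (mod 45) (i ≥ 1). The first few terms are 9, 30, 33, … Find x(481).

Listing terms: x(1) = 9; x(2) = 30; x(3) = 33; x(4) = 36; x(5) = 3; x(6) = 33; x(7) = 27; x(8) = 30; x(9) = 24; x(10) = 18; x(11) = 39; x(12) = 24; x(13) = 36; x(14) = 30; x(15) = 42; x(16) = 9; x(17) = 12; x(18) = 42; x(19) = 18; x(20) = 30; x(21) = 6; x(22) = 27; x(23) = 21; x(24) = 6; x(25) = 9; x(26) = 30.
The sequence repeats with period 24.
(481 - 1) mod 24 = 0, so x(481) = x(1) = 9.

9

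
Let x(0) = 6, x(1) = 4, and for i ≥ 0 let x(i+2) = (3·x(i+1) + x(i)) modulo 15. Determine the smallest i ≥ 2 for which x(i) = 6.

Computing terms: x(0) = 6, x(1) = 4, x(2) = 3, x(3) = 13, x(4) = 12, x(5) = 4, x(6) = 9, x(7) = 1, x(8) = 12, x(9) = 7, x(10) = 3, x(11) = 1, x(12) = 6, x(13) = 4.
The sequence repeats with period 12.
The value 6 next appears (with i ≥ 2) at x(12).

12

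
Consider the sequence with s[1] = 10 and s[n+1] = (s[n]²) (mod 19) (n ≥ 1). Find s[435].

6

We have s[1] = 10; s[2] = 5; s[3] = 6; s[4] = 17; s[5] = 4; s[6] = 16; s[7] = 9; s[8] = 5.
Since s[8] = s[2] = 5, the sequence is eventually periodic: after a pre-period of length 1 it cycles with period 6.
For n ≥ 2, s[n] depends only on (n - 2) mod 6. (435 - 2) mod 6 = 1, so s[435] = s[3] = 6.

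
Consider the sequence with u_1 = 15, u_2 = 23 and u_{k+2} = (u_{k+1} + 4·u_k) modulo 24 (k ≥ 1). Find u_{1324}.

7

Computing terms: u_1 = 15, u_2 = 23, u_3 = 11, u_4 = 7, u_5 = 3, u_6 = 7, u_7 = 19, u_8 = 23, u_9 = 3, u_{10} = 23, u_{11} = 11.
Since (u_{10}, u_{11}) = (u_2, u_3) = (23, 11) (two consecutive terms determine the rest), the sequence is eventually periodic: after a pre-period of length 1 it cycles with period 8.
For k ≥ 2, u_k depends only on (k - 2) mod 8. (1324 - 2) mod 8 = 2, so u_{1324} = u_4 = 7.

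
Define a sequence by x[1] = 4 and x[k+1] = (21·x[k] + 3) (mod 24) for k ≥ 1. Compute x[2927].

We have x[1] = 4,  x[2] = 15,  x[3] = 6,  x[4] = 9,  x[5] = 0,  x[6] = 3,  x[7] = 18,  x[8] = 21,  x[9] = 12,  x[10] = 15.
Since x[10] = x[2] = 15, the sequence is eventually periodic: after a pre-period of length 1 it cycles with period 8.
For k ≥ 2, x[k] depends only on (k - 2) mod 8. (2927 - 2) mod 8 = 5, so x[2927] = x[7] = 18.

18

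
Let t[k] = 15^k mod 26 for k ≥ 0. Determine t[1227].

21

t[0] = 1, t[1] = 15, t[2] = 17, t[3] = 21, t[4] = 3, t[5] = 19, t[6] = 25, t[7] = 11, t[8] = 9, t[9] = 5, t[10] = 23, t[11] = 7, t[12] = 1.
The sequence repeats with period 12.
So t[1227] = t[0 + ((1227-0) mod 12)] = t[3] = 21.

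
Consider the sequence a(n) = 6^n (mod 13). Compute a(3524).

a(1) = 6; a(2) = 10; a(3) = 8; a(4) = 9; a(5) = 2; a(6) = 12; a(7) = 7; a(8) = 3; a(9) = 5; a(10) = 4; a(11) = 11; a(12) = 1; a(13) = 6.
Since a(13) = a(1) = 6, the sequence is periodic with period 12.
So a(3524) = a(1 + ((3524-1) mod 12)) = a(8) = 3.

3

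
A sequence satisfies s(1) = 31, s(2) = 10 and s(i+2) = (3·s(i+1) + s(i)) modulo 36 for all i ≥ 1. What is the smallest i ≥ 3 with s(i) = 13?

4

We have s(1) = 31,  s(2) = 10,  s(3) = 25,  s(4) = 13,  s(5) = 28,  s(6) = 25,  s(7) = 31,  s(8) = 10.
Since (s(7), s(8)) = (s(1), s(2)) = (31, 10) (two consecutive terms determine the rest), the sequence is periodic with period 6.
The value 13 first appears (with i ≥ 3) at s(4).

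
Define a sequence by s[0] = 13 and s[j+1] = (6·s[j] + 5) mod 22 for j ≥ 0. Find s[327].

1

s[0] = 13,  s[1] = 17,  s[2] = 19,  s[3] = 9,  s[4] = 15,  s[5] = 7,  s[6] = 3,  s[7] = 1,  s[8] = 11,  s[9] = 5,  s[10] = 13.
The sequence repeats with period 10.
So s[327] = s[0 + ((327-0) mod 10)] = s[7] = 1.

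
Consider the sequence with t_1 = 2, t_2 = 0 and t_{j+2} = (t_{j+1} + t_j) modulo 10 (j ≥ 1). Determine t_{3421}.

We have t_1 = 2,  t_2 = 0,  t_3 = 2,  t_4 = 2,  t_5 = 4,  t_6 = 6,  t_7 = 0,  t_8 = 6,  t_9 = 6,  t_{10} = 2,  t_{11} = 8,  t_{12} = 0,  t_{13} = 8,  t_{14} = 8,  t_{15} = 6,  t_{16} = 4,  t_{17} = 0,  t_{18} = 4,  t_{19} = 4,  t_{20} = 8,  t_{21} = 2,  t_{22} = 0.
The sequence repeats with period 20.
(3421 - 1) mod 20 = 0, so t_{3421} = t_1 = 2.

2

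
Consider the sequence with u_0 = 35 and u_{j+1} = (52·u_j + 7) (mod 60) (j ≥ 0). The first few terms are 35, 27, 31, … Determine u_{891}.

59

Listing terms: u_0 = 35, u_1 = 27, u_2 = 31, u_3 = 59, u_4 = 15, u_5 = 7, u_6 = 11, u_7 = 39, u_8 = 55, u_9 = 47, u_{10} = 51, u_{11} = 19, u_{12} = 35.
The sequence repeats with period 12.
So u_{891} = u_{0 + ((891-0) mod 12)} = u_3 = 59.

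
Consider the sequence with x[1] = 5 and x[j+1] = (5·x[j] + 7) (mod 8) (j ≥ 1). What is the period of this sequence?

8

Computing terms: x[1] = 5,  x[2] = 0,  x[3] = 7,  x[4] = 2,  x[5] = 1,  x[6] = 4,  x[7] = 3,  x[8] = 6,  x[9] = 5.
Since x[9] = x[1] = 5, the sequence is periodic with period 8.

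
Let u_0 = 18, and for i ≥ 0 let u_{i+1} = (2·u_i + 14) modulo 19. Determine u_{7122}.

15

Listing terms: u_0 = 18,  u_1 = 12,  u_2 = 0,  u_3 = 14,  u_4 = 4,  u_5 = 3,  u_6 = 1,  u_7 = 16,  u_8 = 8,  u_9 = 11,  u_{10} = 17,  u_{11} = 10,  u_{12} = 15,  u_{13} = 6,  u_{14} = 7,  u_{15} = 9,  u_{16} = 13,  u_{17} = 2,  u_{18} = 18.
Since u_{18} = u_0 = 18, the sequence is periodic with period 18.
(7122 - 0) mod 18 = 12, so u_{7122} = u_{12} = 15.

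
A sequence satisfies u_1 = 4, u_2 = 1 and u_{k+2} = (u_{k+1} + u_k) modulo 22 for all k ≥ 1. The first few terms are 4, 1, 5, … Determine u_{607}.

We have u_1 = 4,  u_2 = 1,  u_3 = 5,  u_4 = 6,  u_5 = 11,  u_6 = 17,  u_7 = 6,  u_8 = 1,  u_9 = 7,  u_{10} = 8,  u_{11} = 15,  u_{12} = 1,  u_{13} = 16,  u_{14} = 17,  u_{15} = 11,  u_{16} = 6,  u_{17} = 17,  u_{18} = 1,  u_{19} = 18,  u_{20} = 19,  u_{21} = 15,  u_{22} = 12,  u_{23} = 5,  u_{24} = 17,  u_{25} = 0,  u_{26} = 17,  u_{27} = 17,  u_{28} = 12,  u_{29} = 7,  u_{30} = 19,  u_{31} = 4,  u_{32} = 1.
Since (u_{31}, u_{32}) = (u_1, u_2) = (4, 1) (two consecutive terms determine the rest), the sequence is periodic with period 30.
So u_{607} = u_{1 + ((607-1) mod 30)} = u_7 = 6.

6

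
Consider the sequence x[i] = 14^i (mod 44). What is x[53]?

16

Listing terms: x[0] = 1,  x[1] = 14,  x[2] = 20,  x[3] = 16,  x[4] = 4,  x[5] = 12,  x[6] = 36,  x[7] = 20.
Since x[7] = x[2] = 20, the sequence is eventually periodic: after a pre-period of length 2 it cycles with period 5.
For i ≥ 2, x[i] depends only on (i - 2) mod 5. (53 - 2) mod 5 = 1, so x[53] = x[3] = 16.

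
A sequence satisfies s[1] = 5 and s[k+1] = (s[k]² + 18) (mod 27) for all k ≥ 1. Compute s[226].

7

Computing terms: s[1] = 5; s[2] = 16; s[3] = 4; s[4] = 7; s[5] = 13; s[6] = 25; s[7] = 22; s[8] = 16.
Since s[8] = s[2] = 16, the sequence is eventually periodic: after a pre-period of length 1 it cycles with period 6.
For k ≥ 2, s[k] depends only on (k - 2) mod 6. (226 - 2) mod 6 = 2, so s[226] = s[4] = 7.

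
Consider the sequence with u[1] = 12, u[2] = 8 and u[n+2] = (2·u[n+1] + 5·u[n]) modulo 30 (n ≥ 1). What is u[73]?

24

Listing terms: u[1] = 12,  u[2] = 8,  u[3] = 16,  u[4] = 12,  u[5] = 14,  u[6] = 28,  u[7] = 6,  u[8] = 2,  u[9] = 4,  u[10] = 18,  u[11] = 26,  u[12] = 22,  u[13] = 24,  u[14] = 8,  u[15] = 16.
Since (u[14], u[15]) = (u[2], u[3]) = (8, 16) (two consecutive terms determine the rest), the sequence is eventually periodic: after a pre-period of length 1 it cycles with period 12.
For n ≥ 2, u[n] depends only on (n - 2) mod 12. (73 - 2) mod 12 = 11, so u[73] = u[13] = 24.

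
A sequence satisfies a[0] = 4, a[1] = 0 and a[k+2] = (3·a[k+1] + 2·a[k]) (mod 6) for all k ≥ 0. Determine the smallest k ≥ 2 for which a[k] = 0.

Listing terms: a[0] = 4; a[1] = 0; a[2] = 2; a[3] = 0; a[4] = 4; a[5] = 0.
Since (a[4], a[5]) = (a[0], a[1]) = (4, 0) (two consecutive terms determine the rest), the sequence is periodic with period 4.
The value 0 first appears (with k ≥ 2) at a[3].

3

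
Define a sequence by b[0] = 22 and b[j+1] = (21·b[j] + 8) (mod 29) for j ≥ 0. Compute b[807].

b[0] = 22; b[1] = 6; b[2] = 18; b[3] = 9; b[4] = 23; b[5] = 27; b[6] = 24; b[7] = 19; b[8] = 1; b[9] = 0; b[10] = 8; b[11] = 2; b[12] = 21; b[13] = 14; b[14] = 12; b[15] = 28; b[16] = 16; b[17] = 25; b[18] = 11; b[19] = 7; b[20] = 10; b[21] = 15; b[22] = 4; b[23] = 5; b[24] = 26; b[25] = 3; b[26] = 13; b[27] = 20; b[28] = 22.
The sequence repeats with period 28.
(807 - 0) mod 28 = 23, so b[807] = b[23] = 5.

5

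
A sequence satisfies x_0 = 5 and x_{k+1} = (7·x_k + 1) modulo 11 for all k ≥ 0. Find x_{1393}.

1

Computing terms: x_0 = 5; x_1 = 3; x_2 = 0; x_3 = 1; x_4 = 8; x_5 = 2; x_6 = 4; x_7 = 7; x_8 = 6; x_9 = 10; x_{10} = 5.
Since x_{10} = x_0 = 5, the sequence is periodic with period 10.
So x_{1393} = x_{0 + ((1393-0) mod 10)} = x_3 = 1.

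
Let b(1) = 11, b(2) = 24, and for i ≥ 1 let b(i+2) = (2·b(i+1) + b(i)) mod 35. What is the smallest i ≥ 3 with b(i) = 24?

b(1) = 11,  b(2) = 24,  b(3) = 24,  b(4) = 2,  b(5) = 28,  b(6) = 23,  b(7) = 4,  b(8) = 31,  b(9) = 31,  b(10) = 23,  b(11) = 7,  b(12) = 2,  b(13) = 11,  b(14) = 24.
Since (b(13), b(14)) = (b(1), b(2)) = (11, 24) (two consecutive terms determine the rest), the sequence is periodic with period 12.
The value 24 first appears (with i ≥ 3) at b(3).

3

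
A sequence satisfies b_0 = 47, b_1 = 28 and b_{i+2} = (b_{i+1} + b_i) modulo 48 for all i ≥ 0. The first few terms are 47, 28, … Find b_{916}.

34

Computing terms: b_0 = 47,  b_1 = 28,  b_2 = 27,  b_3 = 7,  b_4 = 34,  b_5 = 41,  b_6 = 27,  b_7 = 20,  b_8 = 47,  b_9 = 19,  b_{10} = 18,  b_{11} = 37,  b_{12} = 7,  b_{13} = 44,  b_{14} = 3,  b_{15} = 47,  b_{16} = 2,  b_{17} = 1,  b_{18} = 3,  b_{19} = 4,  b_{20} = 7,  b_{21} = 11,  b_{22} = 18,  b_{23} = 29,  b_{24} = 47,  b_{25} = 28.
The sequence repeats with period 24.
So b_{916} = b_{0 + ((916-0) mod 24)} = b_4 = 34.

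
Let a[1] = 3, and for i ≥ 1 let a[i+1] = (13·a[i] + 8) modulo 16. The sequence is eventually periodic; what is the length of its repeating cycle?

Listing terms: a[1] = 3; a[2] = 15; a[3] = 11; a[4] = 7; a[5] = 3.
Since a[5] = a[1] = 3, the sequence is periodic with period 4.

4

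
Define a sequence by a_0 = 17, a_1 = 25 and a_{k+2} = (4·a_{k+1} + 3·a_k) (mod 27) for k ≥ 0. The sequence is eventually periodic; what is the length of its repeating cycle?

Listing terms: a_0 = 17,  a_1 = 25,  a_2 = 16,  a_3 = 4,  a_4 = 10,  a_5 = 25,  a_6 = 22,  a_7 = 1,  a_8 = 16,  a_9 = 13,  a_{10} = 19,  a_{11} = 7,  a_{12} = 4,  a_{13} = 10.
Since (a_{12}, a_{13}) = (a_3, a_4) = (4, 10) (two consecutive terms determine the rest), the sequence is eventually periodic: after a pre-period of length 3 it cycles with period 9.

9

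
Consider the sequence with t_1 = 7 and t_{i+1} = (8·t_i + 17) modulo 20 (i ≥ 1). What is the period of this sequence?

Listing terms: t_1 = 7, t_2 = 13, t_3 = 1, t_4 = 5, t_5 = 17, t_6 = 13.
Since t_6 = t_2 = 13, the sequence is eventually periodic: after a pre-period of length 1 it cycles with period 4.

4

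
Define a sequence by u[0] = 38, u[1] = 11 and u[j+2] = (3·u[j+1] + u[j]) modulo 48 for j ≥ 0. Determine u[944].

Computing terms: u[0] = 38; u[1] = 11; u[2] = 23; u[3] = 32; u[4] = 23; u[5] = 5; u[6] = 38; u[7] = 23; u[8] = 11; u[9] = 8; u[10] = 35; u[11] = 17; u[12] = 38; u[13] = 35; u[14] = 47; u[15] = 32; u[16] = 47; u[17] = 29; u[18] = 38; u[19] = 47; u[20] = 35; u[21] = 8; u[22] = 11; u[23] = 41; u[24] = 38; u[25] = 11.
Since (u[24], u[25]) = (u[0], u[1]) = (38, 11) (two consecutive terms determine the rest), the sequence is periodic with period 24.
So u[944] = u[0 + ((944-0) mod 24)] = u[8] = 11.

11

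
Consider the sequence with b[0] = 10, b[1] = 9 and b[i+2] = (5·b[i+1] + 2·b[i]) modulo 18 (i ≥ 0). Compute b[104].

Listing terms: b[0] = 10; b[1] = 9; b[2] = 11; b[3] = 1; b[4] = 9; b[5] = 11.
Since (b[4], b[5]) = (b[1], b[2]) = (9, 11) (two consecutive terms determine the rest), the sequence is eventually periodic: after a pre-period of length 1 it cycles with period 3.
For i ≥ 1, b[i] depends only on (i - 1) mod 3. (104 - 1) mod 3 = 1, so b[104] = b[2] = 11.

11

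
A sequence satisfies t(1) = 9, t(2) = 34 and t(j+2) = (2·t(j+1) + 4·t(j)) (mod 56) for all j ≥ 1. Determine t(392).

40

t(1) = 9,  t(2) = 34,  t(3) = 48,  t(4) = 8,  t(5) = 40,  t(6) = 0,  t(7) = 48,  t(8) = 40,  t(9) = 48,  t(10) = 32,  t(11) = 32,  t(12) = 24,  t(13) = 8,  t(14) = 0,  t(15) = 32,  t(16) = 8,  t(17) = 32,  t(18) = 40,  t(19) = 40,  t(20) = 16,  t(21) = 24,  t(22) = 0,  t(23) = 40,  t(24) = 24,  t(25) = 40,  t(26) = 8,  t(27) = 8,  t(28) = 48,  t(29) = 16,  t(30) = 0,  t(31) = 8,  t(32) = 16,  t(33) = 8,  t(34) = 24,  t(35) = 24,  t(36) = 32,  t(37) = 48,  t(38) = 0,  t(39) = 24,  t(40) = 48,  t(41) = 24,  t(42) = 16,  t(43) = 16,  t(44) = 40,  t(45) = 32,  t(46) = 0,  t(47) = 16,  t(48) = 32,  t(49) = 16,  t(50) = 48,  t(51) = 48,  t(52) = 8.
Since (t(51), t(52)) = (t(3), t(4)) = (48, 8) (two consecutive terms determine the rest), the sequence is eventually periodic: after a pre-period of length 2 it cycles with period 48.
For j ≥ 3, t(j) depends only on (j - 3) mod 48. (392 - 3) mod 48 = 5, so t(392) = t(8) = 40.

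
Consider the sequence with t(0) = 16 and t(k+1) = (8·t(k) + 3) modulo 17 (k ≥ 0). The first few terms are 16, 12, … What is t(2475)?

13

We have t(0) = 16; t(1) = 12; t(2) = 14; t(3) = 13; t(4) = 5; t(5) = 9; t(6) = 7; t(7) = 8; t(8) = 16.
The sequence repeats with period 8.
(2475 - 0) mod 8 = 3, so t(2475) = t(3) = 13.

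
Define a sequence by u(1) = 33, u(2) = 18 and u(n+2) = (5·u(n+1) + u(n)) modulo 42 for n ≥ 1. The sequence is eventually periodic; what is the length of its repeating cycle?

Computing terms: u(1) = 33,  u(2) = 18,  u(3) = 39,  u(4) = 3,  u(5) = 12,  u(6) = 21,  u(7) = 33,  u(8) = 18.
Since (u(7), u(8)) = (u(1), u(2)) = (33, 18) (two consecutive terms determine the rest), the sequence is periodic with period 6.

6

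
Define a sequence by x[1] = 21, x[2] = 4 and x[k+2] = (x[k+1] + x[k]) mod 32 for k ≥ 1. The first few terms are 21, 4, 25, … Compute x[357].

13

Listing terms: x[1] = 21; x[2] = 4; x[3] = 25; x[4] = 29; x[5] = 22; x[6] = 19; x[7] = 9; x[8] = 28; x[9] = 5; x[10] = 1; x[11] = 6; x[12] = 7; x[13] = 13; x[14] = 20; x[15] = 1; x[16] = 21; x[17] = 22; x[18] = 11; x[19] = 1; x[20] = 12; x[21] = 13; x[22] = 25; x[23] = 6; x[24] = 31; x[25] = 5; x[26] = 4; x[27] = 9; x[28] = 13; x[29] = 22; x[30] = 3; x[31] = 25; x[32] = 28; x[33] = 21; x[34] = 17; x[35] = 6; x[36] = 23; x[37] = 29; x[38] = 20; x[39] = 17; x[40] = 5; x[41] = 22; x[42] = 27; x[43] = 17; x[44] = 12; x[45] = 29; x[46] = 9; x[47] = 6; x[48] = 15; x[49] = 21; x[50] = 4.
Since (x[49], x[50]) = (x[1], x[2]) = (21, 4) (two consecutive terms determine the rest), the sequence is periodic with period 48.
(357 - 1) mod 48 = 20, so x[357] = x[21] = 13.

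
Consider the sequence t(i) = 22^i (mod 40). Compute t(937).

Computing terms: t(0) = 1; t(1) = 22; t(2) = 4; t(3) = 8; t(4) = 16; t(5) = 32; t(6) = 24; t(7) = 8.
Since t(7) = t(3) = 8, the sequence is eventually periodic: after a pre-period of length 3 it cycles with period 4.
For i ≥ 3, t(i) depends only on (i - 3) mod 4. (937 - 3) mod 4 = 2, so t(937) = t(5) = 32.

32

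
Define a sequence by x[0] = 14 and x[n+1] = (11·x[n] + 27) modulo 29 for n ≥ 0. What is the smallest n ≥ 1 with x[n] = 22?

9

Listing terms: x[0] = 14, x[1] = 7, x[2] = 17, x[3] = 11, x[4] = 3, x[5] = 2, x[6] = 20, x[7] = 15, x[8] = 18, x[9] = 22, x[10] = 8, x[11] = 28, x[12] = 16, x[13] = 0, x[14] = 27, x[15] = 5, x[16] = 24, x[17] = 1, x[18] = 9, x[19] = 10, x[20] = 21, x[21] = 26, x[22] = 23, x[23] = 19, x[24] = 4, x[25] = 13, x[26] = 25, x[27] = 12, x[28] = 14.
Since x[28] = x[0] = 14, the sequence is periodic with period 28.
The value 22 first appears (with n ≥ 1) at x[9].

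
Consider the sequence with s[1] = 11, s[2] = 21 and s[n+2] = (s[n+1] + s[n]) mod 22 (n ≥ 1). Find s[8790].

10

Computing terms: s[1] = 11,  s[2] = 21,  s[3] = 10,  s[4] = 9,  s[5] = 19,  s[6] = 6,  s[7] = 3,  s[8] = 9,  s[9] = 12,  s[10] = 21,  s[11] = 11,  s[12] = 10,  s[13] = 21,  s[14] = 9,  s[15] = 8,  s[16] = 17,  s[17] = 3,  s[18] = 20,  s[19] = 1,  s[20] = 21,  s[21] = 0,  s[22] = 21,  s[23] = 21,  s[24] = 20,  s[25] = 19,  s[26] = 17,  s[27] = 14,  s[28] = 9,  s[29] = 1,  s[30] = 10,  s[31] = 11,  s[32] = 21.
Since (s[31], s[32]) = (s[1], s[2]) = (11, 21) (two consecutive terms determine the rest), the sequence is periodic with period 30.
(8790 - 1) mod 30 = 29, so s[8790] = s[30] = 10.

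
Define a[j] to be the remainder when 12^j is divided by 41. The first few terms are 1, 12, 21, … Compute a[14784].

10

a[0] = 1, a[1] = 12, a[2] = 21, a[3] = 6, a[4] = 31, a[5] = 3, a[6] = 36, a[7] = 22, a[8] = 18, a[9] = 11, a[10] = 9, a[11] = 26, a[12] = 25, a[13] = 13, a[14] = 33, a[15] = 27, a[16] = 37, a[17] = 34, a[18] = 39, a[19] = 17, a[20] = 40, a[21] = 29, a[22] = 20, a[23] = 35, a[24] = 10, a[25] = 38, a[26] = 5, a[27] = 19, a[28] = 23, a[29] = 30, a[30] = 32, a[31] = 15, a[32] = 16, a[33] = 28, a[34] = 8, a[35] = 14, a[36] = 4, a[37] = 7, a[38] = 2, a[39] = 24, a[40] = 1.
The sequence repeats with period 40.
So a[14784] = a[0 + ((14784-0) mod 40)] = a[24] = 10.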